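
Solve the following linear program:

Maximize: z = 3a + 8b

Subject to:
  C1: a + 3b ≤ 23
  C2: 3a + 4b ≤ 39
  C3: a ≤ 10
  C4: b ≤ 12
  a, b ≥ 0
a = 5, b = 6, z = 63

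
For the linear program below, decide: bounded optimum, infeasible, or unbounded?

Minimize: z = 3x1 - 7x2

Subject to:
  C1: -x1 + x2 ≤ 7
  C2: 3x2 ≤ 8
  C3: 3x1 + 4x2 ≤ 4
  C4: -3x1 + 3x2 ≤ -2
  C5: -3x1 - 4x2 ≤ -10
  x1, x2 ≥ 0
C3 requires 3x1 + 4x2 ≤ 4, while C5 (-3x1 - 4x2 ≤ -10) is equivalent to 3x1 + 4x2 ≥ 10. Together they would need 10 ≤ 3x1 + 4x2 ≤ 4, which is impossible since 10 > 4. No point satisfies all constraints.

The feasible region is empty; the LP is infeasible.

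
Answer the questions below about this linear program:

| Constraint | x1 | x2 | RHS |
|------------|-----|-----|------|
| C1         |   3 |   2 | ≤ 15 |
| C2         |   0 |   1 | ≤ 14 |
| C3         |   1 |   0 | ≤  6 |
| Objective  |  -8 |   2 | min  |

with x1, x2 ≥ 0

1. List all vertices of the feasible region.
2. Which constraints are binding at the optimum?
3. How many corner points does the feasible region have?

1. (0, 0), (5, 0), (0, 7.5)
2. C1, x2 ≥ 0
3. 3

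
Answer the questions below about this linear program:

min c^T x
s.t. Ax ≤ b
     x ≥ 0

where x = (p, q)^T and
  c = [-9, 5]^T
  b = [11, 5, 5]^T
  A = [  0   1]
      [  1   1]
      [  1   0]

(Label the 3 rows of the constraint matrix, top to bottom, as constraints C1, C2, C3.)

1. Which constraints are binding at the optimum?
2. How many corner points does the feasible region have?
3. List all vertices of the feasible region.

1. C2, C3, q ≥ 0
2. 3
3. (0, 0), (5, 0), (0, 5)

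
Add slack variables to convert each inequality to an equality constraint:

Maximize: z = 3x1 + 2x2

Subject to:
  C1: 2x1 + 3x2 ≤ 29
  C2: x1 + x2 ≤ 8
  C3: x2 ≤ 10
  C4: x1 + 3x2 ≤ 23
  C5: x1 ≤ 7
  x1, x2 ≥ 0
max z = 3x1 + 2x2

s.t.
  2x1 + 3x2 + s1 = 29
  x1 + x2 + s2 = 8
  x2 + s3 = 10
  x1 + 3x2 + s4 = 23
  x1 + s5 = 7
  x1, x2, s1, s2, s3, s4, s5 ≥ 0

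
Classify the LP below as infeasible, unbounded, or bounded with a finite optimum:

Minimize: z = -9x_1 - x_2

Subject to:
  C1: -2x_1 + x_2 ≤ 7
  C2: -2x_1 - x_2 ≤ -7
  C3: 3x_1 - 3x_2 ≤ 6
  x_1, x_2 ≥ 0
Feasible point: (3, 1) satisfies every constraint, so the LP is feasible.
Direction d = (1, 1): for each constraint row a, a·d ≤ 0 —
  (-2)(1) + (1)(1) = -1 ≤ 0
  (-2)(1) + (-1)(1) = -3 ≤ 0
  (3)(1) + (-3)(1) = 0 ≤ 0
and d ≥ 0, so (3, 1) + t·d stays feasible for every t ≥ 0. Along this ray z = -9x_1 - x_2 changes by -10 per unit t, so z → −∞.

The LP is unbounded; z can be made arbitrarily small.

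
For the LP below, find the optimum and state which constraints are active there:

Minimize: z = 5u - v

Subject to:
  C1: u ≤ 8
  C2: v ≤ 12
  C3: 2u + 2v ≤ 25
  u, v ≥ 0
Optimal: u = 0, v = 12
Slack at optimum:
  C1: slack = 8
  C2: slack = 0 (binding)
  C3: slack = 1
  u ≥ 0: u = 0 (binding)
  v ≥ 0: v = 12
Binding constraints: C2, u ≥ 0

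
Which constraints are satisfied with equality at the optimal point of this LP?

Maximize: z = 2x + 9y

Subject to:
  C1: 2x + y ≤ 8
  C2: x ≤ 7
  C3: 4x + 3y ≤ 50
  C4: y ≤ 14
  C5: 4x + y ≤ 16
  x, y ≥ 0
Optimal: x = 0, y = 8
Binding: C1, x ≥ 0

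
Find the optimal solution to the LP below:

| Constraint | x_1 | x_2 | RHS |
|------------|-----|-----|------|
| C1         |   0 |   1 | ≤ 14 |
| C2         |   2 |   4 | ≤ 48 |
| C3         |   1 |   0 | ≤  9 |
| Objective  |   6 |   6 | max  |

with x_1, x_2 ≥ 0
x_1 = 9, x_2 = 7.5, z = 99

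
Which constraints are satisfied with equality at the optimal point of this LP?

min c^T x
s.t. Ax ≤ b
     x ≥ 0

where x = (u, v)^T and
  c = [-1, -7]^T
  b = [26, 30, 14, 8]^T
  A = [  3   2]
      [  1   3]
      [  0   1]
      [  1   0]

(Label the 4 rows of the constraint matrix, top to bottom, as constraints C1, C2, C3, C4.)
Optimal: u = 0, v = 10
Slack at optimum:
  C1: slack = 6
  C2: slack = 0 (binding)
  C3: slack = 4
  C4: slack = 8
  u ≥ 0: u = 0 (binding)
  v ≥ 0: v = 10
Binding constraints: C2, u ≥ 0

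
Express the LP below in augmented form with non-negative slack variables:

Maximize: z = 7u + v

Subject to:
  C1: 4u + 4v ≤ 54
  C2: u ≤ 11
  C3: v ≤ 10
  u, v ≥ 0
max z = 7u + v

s.t.
  4u + 4v + s1 = 54
  u + s2 = 11
  v + s3 = 10
  u, v, s1, s2, s3 ≥ 0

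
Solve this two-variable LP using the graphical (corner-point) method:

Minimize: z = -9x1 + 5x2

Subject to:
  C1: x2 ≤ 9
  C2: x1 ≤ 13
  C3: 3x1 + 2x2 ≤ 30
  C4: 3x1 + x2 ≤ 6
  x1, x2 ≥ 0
Each vertex is the intersection of two constraint boundaries that also satisfies all remaining constraints:
  x1 = 0 and x2 = 0 → (0, 0)
  3x1 + x2 = 6 and x2 = 0 → (2, 0)
  3x1 + x2 = 6 and x1 = 0 → (0, 6)

Evaluating z = -9x1 + 5x2 at each vertex:
  (0, 0): z = 0
  (2, 0): z = -18
  (0, 6): z = 30

The minimum is at (2, 0) with z = -18.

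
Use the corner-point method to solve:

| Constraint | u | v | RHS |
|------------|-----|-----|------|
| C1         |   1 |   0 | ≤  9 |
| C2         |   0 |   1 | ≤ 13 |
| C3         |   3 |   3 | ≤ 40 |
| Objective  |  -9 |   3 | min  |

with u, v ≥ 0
Each vertex is the intersection of two constraint boundaries that also satisfies all remaining constraints:
  u = 0 and v = 0 → (0, 0)
  u = 9 and v = 0 → (9, 0)
  u = 9 and 3u + 3v = 40 → (9, 4.333)
  v = 13 and 3u + 3v = 40 → (0.3333, 13)
  v = 13 and u = 0 → (0, 13)

Evaluating z = -9u + 3v at each vertex:
  (0, 0): z = 0
  (9, 0): z = -81
  (9, 4.333): z = -68
  (0.3333, 13): z = 36
  (0, 13): z = 39

The minimum is at (9, 0) with z = -81.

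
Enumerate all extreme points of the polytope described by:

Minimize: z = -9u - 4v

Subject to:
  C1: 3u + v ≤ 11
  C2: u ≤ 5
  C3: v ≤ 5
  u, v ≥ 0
Each vertex is the intersection of two constraint boundaries that also satisfies all remaining constraints:
  u = 0 and v = 0 → (0, 0)
  3u + v = 11 and v = 0 → (3.667, 0)
  3u + v = 11 and v = 5 → (2, 5)
  v = 5 and u = 0 → (0, 5)

Vertices: (0, 0), (3.667, 0), (2, 5), (0, 5)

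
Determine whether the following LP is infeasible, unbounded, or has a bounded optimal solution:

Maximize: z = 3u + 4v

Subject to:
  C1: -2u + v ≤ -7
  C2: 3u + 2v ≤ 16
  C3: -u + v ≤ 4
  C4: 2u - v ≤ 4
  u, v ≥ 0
C4 requires 2u - v ≤ 4, while C1 (-2u + v ≤ -7) is equivalent to 2u - v ≥ 7. Together they would need 7 ≤ 2u - v ≤ 4, which is impossible since 7 > 4. No point satisfies all constraints.

Infeasible — the constraint set is empty.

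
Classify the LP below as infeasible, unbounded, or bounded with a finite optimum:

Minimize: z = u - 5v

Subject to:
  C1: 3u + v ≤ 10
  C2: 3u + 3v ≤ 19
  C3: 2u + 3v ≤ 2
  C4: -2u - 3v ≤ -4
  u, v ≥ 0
C3 requires 2u + 3v ≤ 2, while C4 (-2u - 3v ≤ -4) is equivalent to 2u + 3v ≥ 4. Together they would need 4 ≤ 2u + 3v ≤ 2, which is impossible since 4 > 2. No point satisfies all constraints.

The feasible region is empty; the LP is infeasible.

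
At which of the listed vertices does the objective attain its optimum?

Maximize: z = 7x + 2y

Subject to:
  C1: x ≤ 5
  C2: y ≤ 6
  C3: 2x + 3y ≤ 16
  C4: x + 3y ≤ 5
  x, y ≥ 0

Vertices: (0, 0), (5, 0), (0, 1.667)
(5, 0) with z = 35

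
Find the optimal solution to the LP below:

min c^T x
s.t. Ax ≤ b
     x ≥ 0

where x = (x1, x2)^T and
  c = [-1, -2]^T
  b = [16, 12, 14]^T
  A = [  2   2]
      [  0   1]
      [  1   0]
Each vertex is the intersection of two constraint boundaries that also satisfies all remaining constraints:
  x1 = 0 and x2 = 0 → (0, 0)
  2x1 + 2x2 = 16 and x2 = 0 → (8, 0)
  2x1 + 2x2 = 16 and x1 = 0 → (0, 8)

Evaluating z = -x1 - 2x2 at each vertex:
  (0, 0): z = 0
  (8, 0): z = -8
  (0, 8): z = -16

The minimum is at (0, 8) with z = -16.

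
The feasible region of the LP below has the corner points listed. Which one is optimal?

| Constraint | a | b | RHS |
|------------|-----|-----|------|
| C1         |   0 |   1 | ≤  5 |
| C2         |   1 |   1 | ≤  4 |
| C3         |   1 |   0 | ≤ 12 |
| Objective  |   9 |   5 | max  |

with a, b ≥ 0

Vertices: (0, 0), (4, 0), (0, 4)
Evaluating z = 9a + 5b at each vertex:
  (0, 0): z = 0
  (4, 0): z = 36
  (0, 4): z = 20

The largest value is z = 36, attained at (4, 0).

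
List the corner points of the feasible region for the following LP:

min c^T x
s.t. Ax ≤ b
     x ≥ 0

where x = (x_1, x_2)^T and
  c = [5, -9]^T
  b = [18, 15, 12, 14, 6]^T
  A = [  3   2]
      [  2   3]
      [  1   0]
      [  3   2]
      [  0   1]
Each vertex is the intersection of two constraint boundaries that also satisfies all remaining constraints:
  x_1 = 0 and x_2 = 0 → (0, 0)
  3x_1 + 2x_2 = 14 and x_2 = 0 → (4.667, 0)
  2x_1 + 3x_2 = 15 and 3x_1 + 2x_2 = 14 → (2.4, 3.4)
  2x_1 + 3x_2 = 15 and x_1 = 0 → (0, 5)

Vertices: (0, 0), (4.667, 0), (2.4, 3.4), (0, 5)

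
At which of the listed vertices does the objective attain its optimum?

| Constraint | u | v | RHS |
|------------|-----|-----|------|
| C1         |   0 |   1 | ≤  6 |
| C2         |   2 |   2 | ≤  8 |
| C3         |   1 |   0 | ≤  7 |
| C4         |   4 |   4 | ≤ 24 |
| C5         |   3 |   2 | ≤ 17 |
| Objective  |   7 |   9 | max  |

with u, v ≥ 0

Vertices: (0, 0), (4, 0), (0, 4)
Evaluating z = 7u + 9v at each vertex:
  (0, 0): z = 0
  (4, 0): z = 28
  (0, 4): z = 36

The largest value is z = 36, attained at (0, 4).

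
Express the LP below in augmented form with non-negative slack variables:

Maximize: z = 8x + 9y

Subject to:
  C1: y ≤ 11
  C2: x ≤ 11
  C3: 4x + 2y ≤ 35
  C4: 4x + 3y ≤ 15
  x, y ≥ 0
max z = 8x + 9y

s.t.
  y + s1 = 11
  x + s2 = 11
  4x + 2y + s3 = 35
  4x + 3y + s4 = 15
  x, y, s1, s2, s3, s4 ≥ 0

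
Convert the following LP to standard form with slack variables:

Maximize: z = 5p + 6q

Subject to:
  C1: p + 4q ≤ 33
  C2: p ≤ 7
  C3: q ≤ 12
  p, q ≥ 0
max z = 5p + 6q

s.t.
  p + 4q + s1 = 33
  p + s2 = 7
  q + s3 = 12
  p, q, s1, s2, s3 ≥ 0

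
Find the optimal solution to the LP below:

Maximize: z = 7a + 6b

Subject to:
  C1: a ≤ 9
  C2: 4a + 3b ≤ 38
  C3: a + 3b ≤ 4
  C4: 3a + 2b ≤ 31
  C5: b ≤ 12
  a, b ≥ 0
Each vertex is the intersection of two constraint boundaries that also satisfies all remaining constraints:
  a = 0 and b = 0 → (0, 0)
  a + 3b = 4 and b = 0 → (4, 0)
  a + 3b = 4 and a = 0 → (0, 1.333)

Evaluating z = 7a + 6b at each vertex:
  (0, 0): z = 0
  (4, 0): z = 28
  (0, 1.333): z = 8

The maximum is at (4, 0) with z = 28.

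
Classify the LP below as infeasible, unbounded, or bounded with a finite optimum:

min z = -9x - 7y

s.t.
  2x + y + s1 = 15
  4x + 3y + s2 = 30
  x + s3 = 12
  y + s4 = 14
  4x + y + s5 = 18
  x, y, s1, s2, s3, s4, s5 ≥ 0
The point (0, 10) satisfies every constraint, so the LP is feasible; the constraints give x ≤ 12 and y ≤ 14, which with x, y ≥ 0 keep the feasible region inside a bounded box. A feasible, bounded LP attains a finite optimum at a vertex.

Evaluating z = -9x - 7y at each vertex:
  (0, 0): z = 0
  (4.5, 0): z = -40.5
  (3, 6): z = -69
  (0, 10): z = -70

Feasible with finite optimum z* = -70 at (0, 10).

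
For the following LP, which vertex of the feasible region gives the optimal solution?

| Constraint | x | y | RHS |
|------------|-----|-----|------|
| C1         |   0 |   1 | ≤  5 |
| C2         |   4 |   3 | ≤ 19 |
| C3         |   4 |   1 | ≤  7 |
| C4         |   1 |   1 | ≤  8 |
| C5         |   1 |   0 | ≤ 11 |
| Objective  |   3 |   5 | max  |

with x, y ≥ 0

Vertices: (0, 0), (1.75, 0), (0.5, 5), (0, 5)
(0.5, 5) with z = 26.5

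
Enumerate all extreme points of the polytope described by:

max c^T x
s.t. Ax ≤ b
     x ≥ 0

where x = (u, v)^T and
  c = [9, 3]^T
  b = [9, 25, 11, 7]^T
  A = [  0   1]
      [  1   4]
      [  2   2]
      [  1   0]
Each vertex is the intersection of two constraint boundaries that also satisfies all remaining constraints:
  u = 0 and v = 0 → (0, 0)
  2u + 2v = 11 and v = 0 → (5.5, 0)
  2u + 2v = 11 and u = 0 → (0, 5.5)

Vertices: (0, 0), (5.5, 0), (0, 5.5)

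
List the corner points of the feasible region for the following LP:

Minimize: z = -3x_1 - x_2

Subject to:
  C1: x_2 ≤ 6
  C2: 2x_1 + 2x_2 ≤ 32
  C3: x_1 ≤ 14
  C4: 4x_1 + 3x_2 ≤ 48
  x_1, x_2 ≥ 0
Each vertex is the intersection of two constraint boundaries that also satisfies all remaining constraints:
  x_1 = 0 and x_2 = 0 → (0, 0)
  4x_1 + 3x_2 = 48 and x_2 = 0 → (12, 0)
  x_2 = 6 and 4x_1 + 3x_2 = 48 → (7.5, 6)
  x_2 = 6 and x_1 = 0 → (0, 6)

Vertices: (0, 0), (12, 0), (7.5, 6), (0, 6)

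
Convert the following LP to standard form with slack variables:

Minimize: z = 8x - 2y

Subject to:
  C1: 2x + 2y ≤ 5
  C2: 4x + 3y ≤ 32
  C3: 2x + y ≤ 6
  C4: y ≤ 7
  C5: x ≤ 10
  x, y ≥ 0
min z = 8x - 2y

s.t.
  2x + 2y + s1 = 5
  4x + 3y + s2 = 32
  2x + y + s3 = 6
  y + s4 = 7
  x + s5 = 10
  x, y, s1, s2, s3, s4, s5 ≥ 0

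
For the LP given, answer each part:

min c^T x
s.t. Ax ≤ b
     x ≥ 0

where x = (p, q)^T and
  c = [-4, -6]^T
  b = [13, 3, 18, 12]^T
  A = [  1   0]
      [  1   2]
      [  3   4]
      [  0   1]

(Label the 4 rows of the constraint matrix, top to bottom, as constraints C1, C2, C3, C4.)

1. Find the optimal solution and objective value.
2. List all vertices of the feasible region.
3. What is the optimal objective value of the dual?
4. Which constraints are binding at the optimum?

1. p = 3, q = 0, z = -12
2. (0, 0), (3, 0), (0, 1.5)
3. -12 (by strong duality, equal to the primal optimum)
4. C2, q ≥ 0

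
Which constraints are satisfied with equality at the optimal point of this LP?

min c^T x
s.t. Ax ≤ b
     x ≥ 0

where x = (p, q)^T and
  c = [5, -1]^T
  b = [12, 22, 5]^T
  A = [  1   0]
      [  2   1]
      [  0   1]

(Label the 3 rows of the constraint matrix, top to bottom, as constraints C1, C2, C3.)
Optimal: p = 0, q = 5
Slack at optimum:
  C1: slack = 12
  C2: slack = 17
  C3: slack = 0 (binding)
  p ≥ 0: p = 0 (binding)
  q ≥ 0: q = 5
Binding constraints: C3, p ≥ 0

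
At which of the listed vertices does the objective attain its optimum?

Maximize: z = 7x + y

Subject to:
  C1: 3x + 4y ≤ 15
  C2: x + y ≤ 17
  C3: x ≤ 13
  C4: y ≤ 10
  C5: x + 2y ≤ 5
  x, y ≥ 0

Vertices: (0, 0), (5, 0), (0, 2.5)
(5, 0) with z = 35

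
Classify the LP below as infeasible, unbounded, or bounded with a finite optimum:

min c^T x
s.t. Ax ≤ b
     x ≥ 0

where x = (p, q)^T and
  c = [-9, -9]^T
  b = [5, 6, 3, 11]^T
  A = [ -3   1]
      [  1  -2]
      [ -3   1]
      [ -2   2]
Feasible point: (0, 0) satisfies every constraint, so the LP is feasible.
Direction d = (1, 1): for each constraint row a, a·d ≤ 0 —
  (-3)(1) + (1)(1) = -2 ≤ 0
  (1)(1) + (-2)(1) = -1 ≤ 0
  (-3)(1) + (1)(1) = -2 ≤ 0
  (-2)(1) + (2)(1) = 0 ≤ 0
and d ≥ 0, so (0, 0) + t·d stays feasible for every t ≥ 0. Along this ray z = -9p - 9q changes by -18 per unit t, so z → −∞.

Unbounded — the objective can decrease without bound over the feasible region.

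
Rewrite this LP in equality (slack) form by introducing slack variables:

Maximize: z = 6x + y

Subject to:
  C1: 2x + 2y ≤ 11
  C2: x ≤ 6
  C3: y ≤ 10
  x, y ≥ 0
max z = 6x + y

s.t.
  2x + 2y + s1 = 11
  x + s2 = 6
  y + s3 = 10
  x, y, s1, s2, s3 ≥ 0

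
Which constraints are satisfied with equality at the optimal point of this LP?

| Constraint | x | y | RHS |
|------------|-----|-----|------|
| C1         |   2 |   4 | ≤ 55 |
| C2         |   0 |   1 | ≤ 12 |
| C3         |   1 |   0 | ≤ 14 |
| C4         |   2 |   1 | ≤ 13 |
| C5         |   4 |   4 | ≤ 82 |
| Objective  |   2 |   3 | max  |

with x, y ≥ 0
Optimal: x = 0.5, y = 12
Slack at optimum:
  C1: slack = 6
  C2: slack = 0 (binding)
  C3: slack = 13.5
  C4: slack = 0 (binding)
  C5: slack = 32
  x ≥ 0: x = 0.5
  y ≥ 0: y = 12
Binding constraints: C2, C4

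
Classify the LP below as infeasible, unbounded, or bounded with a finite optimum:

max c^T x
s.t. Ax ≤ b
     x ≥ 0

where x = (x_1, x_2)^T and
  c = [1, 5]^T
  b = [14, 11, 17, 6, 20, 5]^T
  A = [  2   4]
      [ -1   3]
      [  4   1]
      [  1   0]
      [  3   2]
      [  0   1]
The point (0, 3.5) satisfies every constraint, so the LP is feasible; the constraints give x_1 ≤ 6 and x_2 ≤ 5, which with x_1, x_2 ≥ 0 keep the feasible region inside a bounded box. A feasible, bounded LP attains a finite optimum at a vertex.

Evaluating z = x_1 + 5x_2 at each vertex:
  (0, 0): z = 0
  (4.25, 0): z = 4.25
  (3.857, 1.571): z = 11.71
  (0, 3.5): z = 17.5

Feasible with finite optimum z* = 17.5 at (0, 3.5).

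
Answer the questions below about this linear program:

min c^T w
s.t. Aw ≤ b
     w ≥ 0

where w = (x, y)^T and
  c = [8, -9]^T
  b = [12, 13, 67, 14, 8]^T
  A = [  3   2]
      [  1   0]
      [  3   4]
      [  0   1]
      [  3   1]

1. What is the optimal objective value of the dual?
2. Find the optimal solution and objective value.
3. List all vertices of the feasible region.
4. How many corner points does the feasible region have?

1. -54 (by strong duality, equal to the primal optimum)
2. x = 0, y = 6, z = -54
3. (0, 0), (2.667, 0), (1.333, 4), (0, 6)
4. 4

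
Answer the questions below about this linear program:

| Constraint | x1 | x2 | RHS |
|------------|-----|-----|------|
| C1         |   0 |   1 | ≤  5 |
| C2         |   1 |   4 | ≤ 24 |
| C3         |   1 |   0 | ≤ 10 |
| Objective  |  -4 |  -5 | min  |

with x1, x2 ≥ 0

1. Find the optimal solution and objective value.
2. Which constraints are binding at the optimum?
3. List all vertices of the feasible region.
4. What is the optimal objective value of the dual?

1. x1 = 10, x2 = 3.5, z = -57.5
2. C2, C3
3. (0, 0), (10, 0), (10, 3.5), (4, 5), (0, 5)
4. -57.5 (by strong duality, equal to the primal optimum)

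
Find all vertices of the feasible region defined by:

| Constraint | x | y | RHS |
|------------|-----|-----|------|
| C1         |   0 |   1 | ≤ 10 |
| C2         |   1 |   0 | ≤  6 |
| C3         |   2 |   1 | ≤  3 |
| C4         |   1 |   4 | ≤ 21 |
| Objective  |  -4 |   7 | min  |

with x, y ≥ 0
Each vertex is the intersection of two constraint boundaries that also satisfies all remaining constraints:
  x = 0 and y = 0 → (0, 0)
  2x + y = 3 and y = 0 → (1.5, 0)
  2x + y = 3 and x = 0 → (0, 3)

Vertices: (0, 0), (1.5, 0), (0, 3)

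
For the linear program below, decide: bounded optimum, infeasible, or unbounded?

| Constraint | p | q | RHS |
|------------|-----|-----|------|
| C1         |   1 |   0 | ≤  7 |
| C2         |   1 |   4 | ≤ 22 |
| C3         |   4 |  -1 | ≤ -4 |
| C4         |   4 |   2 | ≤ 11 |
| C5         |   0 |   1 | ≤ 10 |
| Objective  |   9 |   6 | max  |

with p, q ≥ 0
The point (0, 5.5) satisfies every constraint, so the LP is feasible; the constraints give p ≤ 7 and q ≤ 10, which with p, q ≥ 0 keep the feasible region inside a bounded box. A feasible, bounded LP attains a finite optimum at a vertex.

Bounded optimum: z* = 33 at (0, 5.5).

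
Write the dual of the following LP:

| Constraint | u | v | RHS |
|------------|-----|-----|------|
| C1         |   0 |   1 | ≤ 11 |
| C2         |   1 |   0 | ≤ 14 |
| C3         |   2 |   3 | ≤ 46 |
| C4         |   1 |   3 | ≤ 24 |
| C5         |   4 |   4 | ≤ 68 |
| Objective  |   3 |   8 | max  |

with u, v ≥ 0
Minimize: z = 11y1 + 14y2 + 46y3 + 24y4 + 68y5

Subject to:
  C1: -y2 - 2y3 - y4 - 4y5 ≤ -3
  C2: -y1 - 3y3 - 3y4 - 4y5 ≤ -8
  y1, y2, y3, y4, y5 ≥ 0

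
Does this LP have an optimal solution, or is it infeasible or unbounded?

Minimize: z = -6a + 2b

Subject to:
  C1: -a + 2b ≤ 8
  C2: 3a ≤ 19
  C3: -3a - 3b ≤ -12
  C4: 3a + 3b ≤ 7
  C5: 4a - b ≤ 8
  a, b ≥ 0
C4 requires 3a + 3b ≤ 7, while C3 (-3a - 3b ≤ -12) is equivalent to 3a + 3b ≥ 12. Together they would need 12 ≤ 3a + 3b ≤ 7, which is impossible since 12 > 7. No point satisfies all constraints.

The feasible region is empty; the LP is infeasible.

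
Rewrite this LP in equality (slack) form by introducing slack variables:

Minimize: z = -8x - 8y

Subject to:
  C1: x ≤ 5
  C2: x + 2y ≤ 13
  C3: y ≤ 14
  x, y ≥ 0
min z = -8x - 8y

s.t.
  x + s1 = 5
  x + 2y + s2 = 13
  y + s3 = 14
  x, y, s1, s2, s3 ≥ 0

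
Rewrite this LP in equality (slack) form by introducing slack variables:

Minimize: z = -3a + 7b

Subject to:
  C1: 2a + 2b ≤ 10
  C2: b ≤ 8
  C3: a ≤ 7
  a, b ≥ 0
min z = -3a + 7b

s.t.
  2a + 2b + s1 = 10
  b + s2 = 8
  a + s3 = 7
  a, b, s1, s2, s3 ≥ 0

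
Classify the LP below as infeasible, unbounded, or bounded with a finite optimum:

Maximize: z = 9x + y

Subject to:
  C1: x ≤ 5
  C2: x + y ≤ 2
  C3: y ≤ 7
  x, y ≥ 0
The point (2, 0) satisfies every constraint, so the LP is feasible; the constraints give x ≤ 5 and y ≤ 7, which with x, y ≥ 0 keep the feasible region inside a bounded box. A feasible, bounded LP attains a finite optimum at a vertex.

The LP has an optimal solution: (2, 0) with z = 18.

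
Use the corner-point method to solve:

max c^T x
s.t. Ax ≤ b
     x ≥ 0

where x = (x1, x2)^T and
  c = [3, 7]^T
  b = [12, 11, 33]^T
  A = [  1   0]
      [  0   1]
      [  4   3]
x1 = 0, x2 = 11, z = 77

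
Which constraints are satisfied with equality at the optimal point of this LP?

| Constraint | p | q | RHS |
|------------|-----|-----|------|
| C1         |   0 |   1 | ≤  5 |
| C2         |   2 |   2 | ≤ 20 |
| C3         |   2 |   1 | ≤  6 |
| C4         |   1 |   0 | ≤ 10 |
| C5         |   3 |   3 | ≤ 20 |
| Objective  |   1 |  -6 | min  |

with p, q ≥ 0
Optimal: p = 0, q = 5
Slack at optimum:
  C1: slack = 0 (binding)
  C2: slack = 10
  C3: slack = 1
  C4: slack = 10
  C5: slack = 5
  p ≥ 0: p = 0 (binding)
  q ≥ 0: q = 5
Binding constraints: C1, p ≥ 0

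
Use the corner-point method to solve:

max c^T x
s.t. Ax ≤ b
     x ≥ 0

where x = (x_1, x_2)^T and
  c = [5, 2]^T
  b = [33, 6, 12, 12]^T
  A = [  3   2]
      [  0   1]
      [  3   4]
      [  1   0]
Each vertex is the intersection of two constraint boundaries that also satisfies all remaining constraints:
  x_1 = 0 and x_2 = 0 → (0, 0)
  3x_1 + 4x_2 = 12 and x_2 = 0 → (4, 0)
  3x_1 + 4x_2 = 12 and x_1 = 0 → (0, 3)

Evaluating z = 5x_1 + 2x_2 at each vertex:
  (0, 0): z = 0
  (4, 0): z = 20
  (0, 3): z = 6

The maximum is at (4, 0) with z = 20.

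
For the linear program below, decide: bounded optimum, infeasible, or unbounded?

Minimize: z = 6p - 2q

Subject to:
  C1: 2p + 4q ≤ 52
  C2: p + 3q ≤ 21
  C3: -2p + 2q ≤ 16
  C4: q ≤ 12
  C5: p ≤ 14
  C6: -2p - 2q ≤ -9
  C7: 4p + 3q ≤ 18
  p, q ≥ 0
The point (0, 6) satisfies every constraint, so the LP is feasible; the constraints give p ≤ 14 and q ≤ 12, which with p, q ≥ 0 keep the feasible region inside a bounded box. A feasible, bounded LP attains a finite optimum at a vertex.

Bounded optimum: z* = -12 at (0, 6).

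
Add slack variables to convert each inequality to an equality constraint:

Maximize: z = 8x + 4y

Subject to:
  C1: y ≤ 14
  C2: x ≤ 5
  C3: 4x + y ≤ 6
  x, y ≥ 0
max z = 8x + 4y

s.t.
  y + s1 = 14
  x + s2 = 5
  4x + y + s3 = 6
  x, y, s1, s2, s3 ≥ 0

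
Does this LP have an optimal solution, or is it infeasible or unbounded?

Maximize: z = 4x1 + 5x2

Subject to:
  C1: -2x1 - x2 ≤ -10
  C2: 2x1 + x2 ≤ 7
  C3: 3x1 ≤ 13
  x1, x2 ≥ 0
C2 requires 2x1 + x2 ≤ 7, while C1 (-2x1 - x2 ≤ -10) is equivalent to 2x1 + x2 ≥ 10. Together they would need 10 ≤ 2x1 + x2 ≤ 7, which is impossible since 10 > 7. No point satisfies all constraints.

Infeasible — the constraint set is empty.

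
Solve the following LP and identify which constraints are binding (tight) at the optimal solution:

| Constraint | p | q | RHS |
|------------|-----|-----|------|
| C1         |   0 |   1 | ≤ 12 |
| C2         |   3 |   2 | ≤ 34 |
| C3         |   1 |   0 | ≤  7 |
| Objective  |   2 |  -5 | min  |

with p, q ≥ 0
Optimal: p = 0, q = 12
Slack at optimum:
  C1: slack = 0 (binding)
  C2: slack = 10
  C3: slack = 7
  p ≥ 0: p = 0 (binding)
  q ≥ 0: q = 12
Binding constraints: C1, p ≥ 0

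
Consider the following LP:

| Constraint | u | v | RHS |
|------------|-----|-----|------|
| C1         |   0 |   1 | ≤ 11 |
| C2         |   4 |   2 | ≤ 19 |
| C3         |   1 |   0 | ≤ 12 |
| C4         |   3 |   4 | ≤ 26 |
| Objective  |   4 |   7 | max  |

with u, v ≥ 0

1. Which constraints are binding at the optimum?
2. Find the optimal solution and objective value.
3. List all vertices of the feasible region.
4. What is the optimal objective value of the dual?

1. C4, u ≥ 0
2. u = 0, v = 6.5, z = 45.5
3. (0, 0), (4.75, 0), (2.4, 4.7), (0, 6.5)
4. 45.5 (by strong duality, equal to the primal optimum)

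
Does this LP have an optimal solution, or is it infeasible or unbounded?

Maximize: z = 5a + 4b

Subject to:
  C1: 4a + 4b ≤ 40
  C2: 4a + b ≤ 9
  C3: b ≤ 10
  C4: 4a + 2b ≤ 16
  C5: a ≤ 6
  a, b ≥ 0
The point (0, 8) satisfies every constraint, so the LP is feasible; the constraints give a ≤ 6 and b ≤ 10, which with a, b ≥ 0 keep the feasible region inside a bounded box. A feasible, bounded LP attains a finite optimum at a vertex.

Evaluating z = 5a + 4b at each vertex:
  (0, 0): z = 0
  (2.25, 0): z = 11.25
  (0.5, 7): z = 30.5
  (0, 8): z = 32

Feasible with finite optimum z* = 32 at (0, 8).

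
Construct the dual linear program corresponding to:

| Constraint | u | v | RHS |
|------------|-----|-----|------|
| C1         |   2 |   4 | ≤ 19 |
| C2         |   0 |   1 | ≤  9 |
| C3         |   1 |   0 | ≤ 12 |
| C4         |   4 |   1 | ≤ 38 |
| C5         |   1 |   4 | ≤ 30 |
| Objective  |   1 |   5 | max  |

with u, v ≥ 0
Minimize: z = 19y1 + 9y2 + 12y3 + 38y4 + 30y5

Subject to:
  C1: -2y1 - y3 - 4y4 - y5 ≤ -1
  C2: -4y1 - y2 - y4 - 4y5 ≤ -5
  y1, y2, y3, y4, y5 ≥ 0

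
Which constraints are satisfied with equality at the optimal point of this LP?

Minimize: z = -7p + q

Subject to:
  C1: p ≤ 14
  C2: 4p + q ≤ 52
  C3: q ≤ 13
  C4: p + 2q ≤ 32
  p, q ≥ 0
Optimal: p = 13, q = 0
Binding: C2, q ≥ 0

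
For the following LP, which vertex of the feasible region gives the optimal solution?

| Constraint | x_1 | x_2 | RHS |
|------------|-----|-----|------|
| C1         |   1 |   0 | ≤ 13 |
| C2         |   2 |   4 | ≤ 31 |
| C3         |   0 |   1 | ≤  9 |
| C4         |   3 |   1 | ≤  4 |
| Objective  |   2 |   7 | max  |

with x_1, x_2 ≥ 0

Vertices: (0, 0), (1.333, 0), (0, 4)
(0, 4) with z = 28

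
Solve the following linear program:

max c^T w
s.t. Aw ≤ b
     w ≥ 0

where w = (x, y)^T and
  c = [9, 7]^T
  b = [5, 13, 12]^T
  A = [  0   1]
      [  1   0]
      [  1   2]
Each vertex is the intersection of two constraint boundaries that also satisfies all remaining constraints:
  x = 0 and y = 0 → (0, 0)
  x + 2y = 12 and y = 0 → (12, 0)
  y = 5 and x + 2y = 12 → (2, 5)
  y = 5 and x = 0 → (0, 5)

Evaluating z = 9x + 7y at each vertex:
  (0, 0): z = 0
  (12, 0): z = 108
  (2, 5): z = 53
  (0, 5): z = 35

The maximum is at (12, 0) with z = 108.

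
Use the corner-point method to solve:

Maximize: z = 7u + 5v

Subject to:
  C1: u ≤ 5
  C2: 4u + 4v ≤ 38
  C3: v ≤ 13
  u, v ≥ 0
Each vertex is the intersection of two constraint boundaries that also satisfies all remaining constraints:
  u = 0 and v = 0 → (0, 0)
  u = 5 and v = 0 → (5, 0)
  u = 5 and 4u + 4v = 38 → (5, 4.5)
  4u + 4v = 38 and u = 0 → (0, 9.5)

Evaluating z = 7u + 5v at each vertex:
  (0, 0): z = 0
  (5, 0): z = 35
  (5, 4.5): z = 57.5
  (0, 9.5): z = 47.5

The maximum is at (5, 4.5) with z = 57.5.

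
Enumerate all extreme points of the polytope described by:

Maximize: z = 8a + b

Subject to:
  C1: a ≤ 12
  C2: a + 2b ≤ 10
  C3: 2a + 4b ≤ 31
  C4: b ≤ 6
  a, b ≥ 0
Each vertex is the intersection of two constraint boundaries that also satisfies all remaining constraints:
  a = 0 and b = 0 → (0, 0)
  a + 2b = 10 and b = 0 → (10, 0)
  a + 2b = 10 and a = 0 → (0, 5)

Vertices: (0, 0), (10, 0), (0, 5)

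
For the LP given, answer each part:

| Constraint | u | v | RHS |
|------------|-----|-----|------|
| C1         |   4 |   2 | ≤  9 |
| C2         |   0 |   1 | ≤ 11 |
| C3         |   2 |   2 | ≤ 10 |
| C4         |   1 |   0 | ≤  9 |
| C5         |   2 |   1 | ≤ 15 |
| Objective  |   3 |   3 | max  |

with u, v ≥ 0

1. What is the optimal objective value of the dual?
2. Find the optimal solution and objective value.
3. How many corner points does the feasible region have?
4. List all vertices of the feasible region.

1. 13.5 (by strong duality, equal to the primal optimum)
2. u = 0, v = 4.5, z = 13.5
3. 3
4. (0, 0), (2.25, 0), (0, 4.5)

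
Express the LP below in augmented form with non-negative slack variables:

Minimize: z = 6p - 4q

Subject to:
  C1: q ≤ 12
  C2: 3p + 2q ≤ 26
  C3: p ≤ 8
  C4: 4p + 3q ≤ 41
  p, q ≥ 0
min z = 6p - 4q

s.t.
  q + s1 = 12
  3p + 2q + s2 = 26
  p + s3 = 8
  4p + 3q + s4 = 41
  p, q, s1, s2, s3, s4 ≥ 0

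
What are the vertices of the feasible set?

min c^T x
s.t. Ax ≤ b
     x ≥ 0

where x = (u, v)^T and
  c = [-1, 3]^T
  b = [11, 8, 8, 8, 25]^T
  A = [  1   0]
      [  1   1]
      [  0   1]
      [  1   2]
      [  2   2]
Each vertex is the intersection of two constraint boundaries that also satisfies all remaining constraints:
  u = 0 and v = 0 → (0, 0)
  u + v = 8 and u + 2v = 8 → (8, 0)
  u + 2v = 8 and u = 0 → (0, 4)

Vertices: (0, 0), (8, 0), (0, 4)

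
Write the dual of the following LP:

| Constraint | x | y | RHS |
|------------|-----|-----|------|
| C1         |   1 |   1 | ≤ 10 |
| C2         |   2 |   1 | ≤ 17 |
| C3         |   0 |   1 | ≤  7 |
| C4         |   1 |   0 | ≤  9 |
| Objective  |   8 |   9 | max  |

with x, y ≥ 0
Minimize: z = 10y1 + 17y2 + 7y3 + 9y4

Subject to:
  C1: -y1 - 2y2 - y4 ≤ -8
  C2: -y1 - y2 - y3 ≤ -9
  y1, y2, y3, y4 ≥ 0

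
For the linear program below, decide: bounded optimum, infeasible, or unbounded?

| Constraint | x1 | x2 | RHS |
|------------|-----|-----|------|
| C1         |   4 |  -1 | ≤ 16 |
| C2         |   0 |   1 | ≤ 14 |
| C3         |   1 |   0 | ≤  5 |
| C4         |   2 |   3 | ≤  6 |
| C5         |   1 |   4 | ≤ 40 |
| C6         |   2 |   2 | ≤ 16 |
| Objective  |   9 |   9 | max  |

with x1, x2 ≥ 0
The point (3, 0) satisfies every constraint, so the LP is feasible; the constraints give x1 ≤ 5 and x2 ≤ 14, which with x1, x2 ≥ 0 keep the feasible region inside a bounded box. A feasible, bounded LP attains a finite optimum at a vertex.

Feasible with finite optimum z* = 27 at (3, 0).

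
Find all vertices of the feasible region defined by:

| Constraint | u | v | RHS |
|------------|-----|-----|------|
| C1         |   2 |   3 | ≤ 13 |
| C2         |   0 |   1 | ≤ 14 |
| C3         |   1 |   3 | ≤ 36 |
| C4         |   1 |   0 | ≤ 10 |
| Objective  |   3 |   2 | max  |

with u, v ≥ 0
Each vertex is the intersection of two constraint boundaries that also satisfies all remaining constraints:
  u = 0 and v = 0 → (0, 0)
  2u + 3v = 13 and v = 0 → (6.5, 0)
  2u + 3v = 13 and u = 0 → (0, 4.333)

Vertices: (0, 0), (6.5, 0), (0, 4.333)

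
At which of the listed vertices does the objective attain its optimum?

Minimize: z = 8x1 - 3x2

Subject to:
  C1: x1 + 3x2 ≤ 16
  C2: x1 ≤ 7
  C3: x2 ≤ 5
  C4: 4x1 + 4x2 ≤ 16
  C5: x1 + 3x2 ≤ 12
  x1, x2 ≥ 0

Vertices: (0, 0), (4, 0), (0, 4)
Evaluating z = 8x1 - 3x2 at each vertex:
  (0, 0): z = 0
  (4, 0): z = 32
  (0, 4): z = -12

The smallest value is z = -12, attained at (0, 4).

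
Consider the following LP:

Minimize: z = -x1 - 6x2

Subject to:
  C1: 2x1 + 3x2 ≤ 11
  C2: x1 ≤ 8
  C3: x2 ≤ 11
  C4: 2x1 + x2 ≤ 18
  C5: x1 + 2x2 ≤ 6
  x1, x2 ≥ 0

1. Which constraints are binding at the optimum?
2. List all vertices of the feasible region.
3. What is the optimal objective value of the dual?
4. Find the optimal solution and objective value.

1. C5, x1 ≥ 0
2. (0, 0), (5.5, 0), (4, 1), (0, 3)
3. -18 (by strong duality, equal to the primal optimum)
4. x1 = 0, x2 = 3, z = -18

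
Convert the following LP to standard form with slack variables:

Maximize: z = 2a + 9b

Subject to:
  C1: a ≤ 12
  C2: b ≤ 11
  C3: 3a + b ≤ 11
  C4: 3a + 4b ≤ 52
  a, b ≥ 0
max z = 2a + 9b

s.t.
  a + s1 = 12
  b + s2 = 11
  3a + b + s3 = 11
  3a + 4b + s4 = 52
  a, b, s1, s2, s3, s4 ≥ 0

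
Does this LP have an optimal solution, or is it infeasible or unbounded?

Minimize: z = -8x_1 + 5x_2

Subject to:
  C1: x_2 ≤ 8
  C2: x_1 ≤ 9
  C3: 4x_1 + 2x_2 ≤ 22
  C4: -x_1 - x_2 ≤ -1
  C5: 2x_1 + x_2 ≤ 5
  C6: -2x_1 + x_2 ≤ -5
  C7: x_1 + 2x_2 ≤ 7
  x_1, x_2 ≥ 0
The point (2.5, 0) satisfies every constraint, so the LP is feasible; the constraints give x_1 ≤ 9 and x_2 ≤ 8, which with x_1, x_2 ≥ 0 keep the feasible region inside a bounded box. A feasible, bounded LP attains a finite optimum at a vertex.

Evaluating z = -8x_1 + 5x_2 at each vertex:
  (2.5, 0): z = -20

Bounded optimum: z* = -20 at (2.5, 0).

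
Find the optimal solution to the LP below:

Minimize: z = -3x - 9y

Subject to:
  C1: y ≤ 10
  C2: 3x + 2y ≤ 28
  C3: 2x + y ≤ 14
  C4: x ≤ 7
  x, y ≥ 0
x = 2, y = 10, z = -96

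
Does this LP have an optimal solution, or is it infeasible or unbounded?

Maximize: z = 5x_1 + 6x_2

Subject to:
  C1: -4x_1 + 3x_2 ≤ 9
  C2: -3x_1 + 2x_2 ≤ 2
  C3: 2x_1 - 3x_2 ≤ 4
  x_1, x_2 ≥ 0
Feasible point: (0, 0) satisfies every constraint, so the LP is feasible.
Direction d = (1, 1): for each constraint row a, a·d ≤ 0 —
  (-4)(1) + (3)(1) = -1 ≤ 0
  (-3)(1) + (2)(1) = -1 ≤ 0
  (2)(1) + (-3)(1) = -1 ≤ 0
and d ≥ 0, so (0, 0) + t·d stays feasible for every t ≥ 0. Along this ray z = 5x_1 + 6x_2 changes by 11 per unit t, so z → +∞.

Unbounded — the objective can increase without bound over the feasible region.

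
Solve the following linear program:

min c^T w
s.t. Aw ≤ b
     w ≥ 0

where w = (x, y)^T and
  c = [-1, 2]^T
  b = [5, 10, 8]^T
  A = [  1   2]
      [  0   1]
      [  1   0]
Each vertex is the intersection of two constraint boundaries that also satisfies all remaining constraints:
  x = 0 and y = 0 → (0, 0)
  x + 2y = 5 and y = 0 → (5, 0)
  x + 2y = 5 and x = 0 → (0, 2.5)

Evaluating z = -x + 2y at each vertex:
  (0, 0): z = 0
  (5, 0): z = -5
  (0, 2.5): z = 5

The minimum is at (5, 0) with z = -5.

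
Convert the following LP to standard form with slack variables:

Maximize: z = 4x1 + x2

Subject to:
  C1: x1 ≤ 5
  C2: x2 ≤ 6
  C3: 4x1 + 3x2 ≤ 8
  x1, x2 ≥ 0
max z = 4x1 + x2

s.t.
  x1 + s1 = 5
  x2 + s2 = 6
  4x1 + 3x2 + s3 = 8
  x1, x2, s1, s2, s3 ≥ 0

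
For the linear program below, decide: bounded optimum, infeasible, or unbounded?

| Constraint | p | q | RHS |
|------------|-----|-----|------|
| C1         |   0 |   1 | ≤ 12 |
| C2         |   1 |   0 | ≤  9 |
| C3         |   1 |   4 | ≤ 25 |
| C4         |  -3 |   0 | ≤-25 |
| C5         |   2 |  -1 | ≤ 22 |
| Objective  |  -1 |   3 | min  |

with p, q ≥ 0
The point (9, 0) satisfies every constraint, so the LP is feasible; the constraints give p ≤ 9 and q ≤ 12, which with p, q ≥ 0 keep the feasible region inside a bounded box. A feasible, bounded LP attains a finite optimum at a vertex.

Bounded optimum: z* = -9 at (9, 0).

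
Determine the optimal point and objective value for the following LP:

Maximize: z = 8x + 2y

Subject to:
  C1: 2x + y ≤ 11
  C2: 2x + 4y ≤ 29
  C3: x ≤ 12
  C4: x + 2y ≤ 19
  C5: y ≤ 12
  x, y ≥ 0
Each vertex is the intersection of two constraint boundaries that also satisfies all remaining constraints:
  x = 0 and y = 0 → (0, 0)
  2x + y = 11 and y = 0 → (5.5, 0)
  2x + y = 11 and 2x + 4y = 29 → (2.5, 6)
  2x + 4y = 29 and x = 0 → (0, 7.25)

Evaluating z = 8x + 2y at each vertex:
  (0, 0): z = 0
  (5.5, 0): z = 44
  (2.5, 6): z = 32
  (0, 7.25): z = 14.5

The maximum is at (5.5, 0) with z = 44.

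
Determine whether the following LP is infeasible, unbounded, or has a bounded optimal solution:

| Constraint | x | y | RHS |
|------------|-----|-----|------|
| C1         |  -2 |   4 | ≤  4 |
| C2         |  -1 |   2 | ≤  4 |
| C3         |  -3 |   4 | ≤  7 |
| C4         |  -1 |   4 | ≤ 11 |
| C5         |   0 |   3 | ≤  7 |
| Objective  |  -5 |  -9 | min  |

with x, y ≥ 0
Feasible point: (0, 0) satisfies every constraint, so the LP is feasible.
Direction d = (1, 0): for each constraint row a, a·d ≤ 0 —
  (-2)(1) + (4)(0) = -2 ≤ 0
  (-1)(1) + (2)(0) = -1 ≤ 0
  (-3)(1) + (4)(0) = -3 ≤ 0
  (-1)(1) + (4)(0) = -1 ≤ 0
  (0)(1) + (3)(0) = 0 ≤ 0
and d ≥ 0, so (0, 0) + t·d stays feasible for every t ≥ 0. Along this ray z = -5x - 9y changes by -5 per unit t, so z → −∞.

The LP is unbounded; z can be made arbitrarily small.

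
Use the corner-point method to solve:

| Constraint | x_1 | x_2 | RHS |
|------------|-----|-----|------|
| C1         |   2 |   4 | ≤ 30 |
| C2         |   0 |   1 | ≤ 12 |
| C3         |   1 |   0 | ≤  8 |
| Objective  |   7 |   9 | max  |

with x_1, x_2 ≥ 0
x_1 = 8, x_2 = 3.5, z = 87.5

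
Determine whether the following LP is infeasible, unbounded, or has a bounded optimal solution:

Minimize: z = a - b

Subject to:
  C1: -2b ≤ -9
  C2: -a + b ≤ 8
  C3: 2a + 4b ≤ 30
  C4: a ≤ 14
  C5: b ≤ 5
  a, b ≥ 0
The point (0, 5) satisfies every constraint, so the LP is feasible; the constraints give a ≤ 14 and b ≤ 5, which with a, b ≥ 0 keep the feasible region inside a bounded box. A feasible, bounded LP attains a finite optimum at a vertex.

Evaluating z = a - b at each vertex:
  (0, 4.5): z = -4.5
  (6, 4.5): z = 1.5
  (5, 5): z = 0
  (0, 5): z = -5

The LP has an optimal solution: (0, 5) with z = -5.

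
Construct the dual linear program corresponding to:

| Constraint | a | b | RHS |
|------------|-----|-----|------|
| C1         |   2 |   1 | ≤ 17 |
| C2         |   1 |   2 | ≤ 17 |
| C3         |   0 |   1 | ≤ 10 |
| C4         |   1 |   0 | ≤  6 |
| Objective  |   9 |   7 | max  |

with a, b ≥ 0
Minimize: z = 17y1 + 17y2 + 10y3 + 6y4

Subject to:
  C1: -2y1 - y2 - y4 ≤ -9
  C2: -y1 - 2y2 - y3 ≤ -7
  y1, y2, y3, y4 ≥ 0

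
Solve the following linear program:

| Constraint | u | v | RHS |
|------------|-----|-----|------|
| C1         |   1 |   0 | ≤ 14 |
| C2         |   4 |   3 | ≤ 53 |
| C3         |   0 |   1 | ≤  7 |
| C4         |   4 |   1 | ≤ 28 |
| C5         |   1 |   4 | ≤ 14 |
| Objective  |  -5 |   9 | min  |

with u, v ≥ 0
Each vertex is the intersection of two constraint boundaries that also satisfies all remaining constraints:
  u = 0 and v = 0 → (0, 0)
  4u + v = 28 and v = 0 → (7, 0)
  4u + v = 28 and u + 4v = 14 → (6.533, 1.867)
  u + 4v = 14 and u = 0 → (0, 3.5)

Evaluating z = -5u + 9v at each vertex:
  (0, 0): z = 0
  (7, 0): z = -35
  (6.533, 1.867): z = -15.87
  (0, 3.5): z = 31.5

The minimum is at (7, 0) with z = -35.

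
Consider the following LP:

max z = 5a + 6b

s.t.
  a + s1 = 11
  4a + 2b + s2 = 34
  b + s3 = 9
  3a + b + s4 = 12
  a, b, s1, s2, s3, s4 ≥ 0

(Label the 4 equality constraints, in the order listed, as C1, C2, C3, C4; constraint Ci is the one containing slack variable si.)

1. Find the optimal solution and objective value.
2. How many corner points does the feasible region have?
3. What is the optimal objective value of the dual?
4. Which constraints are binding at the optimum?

1. a = 1, b = 9, z = 59
2. 4
3. 59 (by strong duality, equal to the primal optimum)
4. C3, C4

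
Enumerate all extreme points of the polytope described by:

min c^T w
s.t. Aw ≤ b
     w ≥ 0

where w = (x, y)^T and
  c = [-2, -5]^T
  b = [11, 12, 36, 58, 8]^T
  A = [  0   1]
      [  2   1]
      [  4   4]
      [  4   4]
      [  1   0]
Each vertex is the intersection of two constraint boundaries that also satisfies all remaining constraints:
  x = 0 and y = 0 → (0, 0)
  2x + y = 12 and y = 0 → (6, 0)
  2x + y = 12 and 4x + 4y = 36 → (3, 6)
  4x + 4y = 36 and x = 0 → (0, 9)

Vertices: (0, 0), (6, 0), (3, 6), (0, 9)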